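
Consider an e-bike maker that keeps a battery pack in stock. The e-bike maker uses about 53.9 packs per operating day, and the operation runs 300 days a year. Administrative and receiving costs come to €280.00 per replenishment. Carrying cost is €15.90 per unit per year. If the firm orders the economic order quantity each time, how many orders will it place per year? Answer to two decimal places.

N ≈ 21.43 orders per year

Annual demand D = 53.9 × 300 = 16,170.
Q* = √(2DS/H) = √(2 × 16,170 × 280 / 15.9) ≈ 754.66.
Orders per year = D / Q* = 16,170 / 754.66 ≈ 21.427.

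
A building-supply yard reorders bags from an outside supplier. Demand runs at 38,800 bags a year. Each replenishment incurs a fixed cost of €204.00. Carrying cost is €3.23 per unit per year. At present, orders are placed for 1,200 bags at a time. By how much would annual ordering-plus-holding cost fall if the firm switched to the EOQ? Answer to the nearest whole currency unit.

Extra cost ≈ €1,383 per year

EOQ = √(2DS/H) = √(2 × 38,800 × 204 / 3.23) ≈ 2213.83.
Cost at Q* = (D/Q*)S + (Q*/2)H = √(2DSH) ≈ €7,150.68.
Cost at Q = 1,200: (38,800/1,200)×204 + (1,200/2)×3.23 = €6,596.00 + €1,938.00 = €8,534.00.
Excess = €8,534.00 − €7,150.68 = €1,383.32.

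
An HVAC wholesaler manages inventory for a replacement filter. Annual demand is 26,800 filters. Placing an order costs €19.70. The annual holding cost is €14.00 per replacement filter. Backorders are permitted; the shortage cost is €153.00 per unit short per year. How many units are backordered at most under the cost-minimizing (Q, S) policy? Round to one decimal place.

With planned backorders, Q* = √(2DS/H) · √((H+B)/B).
√(2DS/H) = √(2 × 26,800 × 19.7 / 14) = 274.632.
√((H+B)/B) = √((14+153)/153) = 1.0448.
Q* ≈ 286.922.
S* = Q* · H/(H+B) = 286.922 × 14/167 ≈ 24.053.

S* ≈ 24.1 filters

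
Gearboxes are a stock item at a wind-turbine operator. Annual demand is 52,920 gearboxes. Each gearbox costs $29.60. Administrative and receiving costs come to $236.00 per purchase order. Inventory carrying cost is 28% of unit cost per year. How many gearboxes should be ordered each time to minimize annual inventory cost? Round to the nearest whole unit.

Holding cost H = 0.28 × $29.60 = $8.2880 per unit per year.
EOQ = √(2DS / H) = √(2 × 52,920 × 236 / 8.288).
= √(24,978,240 / 8.288) = √3,013,783.7838 ≈ 1736.025.

Q* ≈ 1,736 gearboxes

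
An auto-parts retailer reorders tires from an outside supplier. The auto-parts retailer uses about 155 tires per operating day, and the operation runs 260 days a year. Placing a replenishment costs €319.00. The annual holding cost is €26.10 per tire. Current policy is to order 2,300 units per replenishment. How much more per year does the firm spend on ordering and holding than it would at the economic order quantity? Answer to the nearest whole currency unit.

Extra cost ≈ €9,699 per year

Annual demand D = 155 × 260 = 40,300.
EOQ = √(2DS/H) = √(2 × 40,300 × 319 / 26.1) ≈ 992.53.
Cost at Q* = (D/Q*)S + (Q*/2)H = √(2DSH) ≈ €25,904.97.
Cost at Q = 2,300: (40,300/2,300)×319 + (2,300/2)×26.1 = €5,589.43 + €30,015.00 = €35,604.43.
Excess = €35,604.43 − €25,904.97 = €9,699.46.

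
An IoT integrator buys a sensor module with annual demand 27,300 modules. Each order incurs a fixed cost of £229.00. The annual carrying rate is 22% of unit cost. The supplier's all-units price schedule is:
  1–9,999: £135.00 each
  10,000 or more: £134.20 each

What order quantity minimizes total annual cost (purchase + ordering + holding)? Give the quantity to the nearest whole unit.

Q* ≈ 649 modules

Holding cost per unit per year at price C is H = 0.22·C.
Evaluate total cost at each tier's feasible EOQ or, if the EOQ is below the tier, at the tier's minimum quantity.
EOQ at £135.00 = 648.8 (feasible in tier 1): TC = 27,300×£135.00 + (27,300/648.8)×229 + (648.8/2)×0.22×£135.00 = £3,704,770.47.
EOQ at £134.20 = 650.8 < 10000, so use break Q=10000: TC = 27,300×£134.20 + (27,300/10000.0)×229 + (10000.0/2)×0.22×£134.20 = £3,811,905.17.
Lowest total cost is £3,704,770.47 at Q = 648.8.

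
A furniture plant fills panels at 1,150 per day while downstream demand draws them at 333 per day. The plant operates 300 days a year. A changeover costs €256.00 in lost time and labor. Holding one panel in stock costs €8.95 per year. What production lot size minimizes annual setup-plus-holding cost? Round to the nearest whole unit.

Annual demand D = 333 × 300 = 99,900.
Production build-up factor (1 − d/p) = 1 − 333/1,150 = 0.7104.
Q* = √(2DS / (H(1 − d/p))) = √(2 × 99,900 × 256 / (8.95 × 0.7104)).
= √(51,148,800 / 6.3584) ≈ 2836.247.

Q* ≈ 2,836 panels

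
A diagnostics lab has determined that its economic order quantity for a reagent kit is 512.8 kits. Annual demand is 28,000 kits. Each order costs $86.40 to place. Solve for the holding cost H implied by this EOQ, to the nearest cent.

Invert the EOQ relation Q*² = 2DS/H.
From Q* = √(2DS/H): H = 2DS / Q*² = 2 × 28,000 × 86.4 / 512.8² = 18.3995.

H ≈ $18.40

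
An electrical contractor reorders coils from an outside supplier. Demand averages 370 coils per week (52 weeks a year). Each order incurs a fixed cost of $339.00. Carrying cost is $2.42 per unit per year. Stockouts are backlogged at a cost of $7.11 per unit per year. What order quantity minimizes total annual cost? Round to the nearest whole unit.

Q* ≈ 2,688 coils

Annual demand D = 370 × 52 = 19,240.
With planned backorders, Q* = √(2DS/H) · √((H+B)/B).
√(2DS/H) = √(2 × 19,240 × 339 / 2.42) = 2321.719.
√((H+B)/B) = √((2.42+7.11)/7.11) = 1.1577.
Q* ≈ 2687.951.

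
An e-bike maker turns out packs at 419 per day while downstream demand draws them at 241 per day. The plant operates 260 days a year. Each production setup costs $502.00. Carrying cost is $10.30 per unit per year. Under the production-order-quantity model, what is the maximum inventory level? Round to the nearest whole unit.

Annual demand D = 241 × 260 = 62,660.
Production build-up factor (1 − d/p) = 1 − 241/419 = 0.4248.
Q* = √(2DS / (H(1 − d/p))) = √(2 × 62,660 × 502 / (10.3 × 0.4248)).
= √(62,910,640 / 4.3757) ≈ 3791.757.
Maximum inventory = Q*(1 − d/p) = 3791.757 × 0.4248 ≈ 1610.818.

I_max ≈ 1,611 packs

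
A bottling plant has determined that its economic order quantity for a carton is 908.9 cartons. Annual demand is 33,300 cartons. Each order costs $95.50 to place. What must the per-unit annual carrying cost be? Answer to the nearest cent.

H ≈ $7.70

Invert the EOQ relation Q*² = 2DS/H.
From Q* = √(2DS/H): H = 2DS / Q*² = 2 × 33,300 × 95.5 / 908.9² = 7.6992.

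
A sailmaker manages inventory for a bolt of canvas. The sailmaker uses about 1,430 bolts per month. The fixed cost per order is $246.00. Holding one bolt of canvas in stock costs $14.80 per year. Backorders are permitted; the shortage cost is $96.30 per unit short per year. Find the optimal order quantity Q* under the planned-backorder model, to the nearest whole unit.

Q* ≈ 811 bolts

Annual demand D = 1,430 × 12 = 17,160.
With planned backorders, Q* = √(2DS/H) · √((H+B)/B).
√(2DS/H) = √(2 × 17,160 × 246 / 14.8) = 755.284.
√((H+B)/B) = √((14.8+96.3)/96.3) = 1.0741.
Q* ≈ 811.249.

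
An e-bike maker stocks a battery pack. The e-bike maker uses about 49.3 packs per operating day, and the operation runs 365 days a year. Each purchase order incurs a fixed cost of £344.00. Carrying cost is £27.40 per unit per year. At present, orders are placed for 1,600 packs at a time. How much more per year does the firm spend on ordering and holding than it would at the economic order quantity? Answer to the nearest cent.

Extra cost ≈ £7,370.95 per year

Annual demand D = 49.3 × 365 = 17,994.5.
EOQ = √(2DS/H) = √(2 × 17,994.5 × 344 / 27.4) ≈ 672.19.
Cost at Q* = (D/Q*)S + (Q*/2)H = √(2DSH) ≈ £18,417.87.
Cost at Q = 1,600: (17,994.5/1,600)×344 + (1,600/2)×27.4 = £3,868.82 + £21,920.00 = £25,788.82.
Excess = £25,788.82 − £18,417.87 = £7,370.95.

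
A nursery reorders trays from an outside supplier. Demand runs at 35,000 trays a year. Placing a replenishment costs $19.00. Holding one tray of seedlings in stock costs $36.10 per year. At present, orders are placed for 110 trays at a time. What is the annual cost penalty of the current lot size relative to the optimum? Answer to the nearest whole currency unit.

EOQ = √(2DS/H) = √(2 × 35,000 × 19 / 36.1) ≈ 191.94.
Cost at Q* = (D/Q*)S + (Q*/2)H = √(2DSH) ≈ $6,929.14.
Cost at Q = 110: (35,000/110)×19 + (110/2)×36.1 = $6,045.45 + $1,985.50 = $8,030.95.
Excess = $8,030.95 − $6,929.14 = $1,101.81.

Extra cost ≈ $1,102 per year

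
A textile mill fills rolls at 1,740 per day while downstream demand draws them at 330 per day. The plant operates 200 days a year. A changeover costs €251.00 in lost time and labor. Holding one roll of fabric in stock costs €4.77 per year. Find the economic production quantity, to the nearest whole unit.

Q* ≈ 2,928 rolls

Annual demand D = 330 × 200 = 66,000.
Production build-up factor (1 − d/p) = 1 − 330/1,740 = 0.8103.
Q* = √(2DS / (H(1 − d/p))) = √(2 × 66,000 × 251 / (4.77 × 0.8103)).
= √(33,132,000 / 3.8653) ≈ 2927.721.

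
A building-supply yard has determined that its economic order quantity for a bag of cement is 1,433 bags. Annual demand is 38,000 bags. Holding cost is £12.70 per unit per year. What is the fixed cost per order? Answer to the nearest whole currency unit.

Squaring Q* = √(2DS/H) gives Q*² = 2DS/H.
From Q* = √(2DS/H): S = Q*²H / (2D) = 1,433² × 12.7 / (2 × 38,000) = 343.1488.

S ≈ £343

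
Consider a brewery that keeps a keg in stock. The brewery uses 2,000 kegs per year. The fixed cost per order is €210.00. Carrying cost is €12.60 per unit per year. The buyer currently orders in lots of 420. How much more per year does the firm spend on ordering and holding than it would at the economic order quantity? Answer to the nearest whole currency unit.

Extra cost ≈ €393 per year

EOQ = √(2DS/H) = √(2 × 2,000 × 210 / 12.6) ≈ 258.20.
Cost at Q* = (D/Q*)S + (Q*/2)H = √(2DSH) ≈ €3,253.31.
Cost at Q = 420: (2,000/420)×210 + (420/2)×12.6 = €1,000.00 + €2,646.00 = €3,646.00.
Excess = €3,646.00 − €3,253.31 = €392.69.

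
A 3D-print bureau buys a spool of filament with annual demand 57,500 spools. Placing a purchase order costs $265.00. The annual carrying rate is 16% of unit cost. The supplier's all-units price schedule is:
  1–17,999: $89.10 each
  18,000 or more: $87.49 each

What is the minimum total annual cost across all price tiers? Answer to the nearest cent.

TC* ≈ $5,144,093.50

Holding cost per unit per year at price C is H = 0.16·C.
Candidates are each tier's EOQ (if it falls in that tier) and each price-break quantity.
EOQ at $89.10 = 1462.1 (feasible in tier 1): TC = 57,500×$89.10 + (57,500/1462.1)×265 + (1462.1/2)×0.16×$89.10 = $5,144,093.50.
EOQ at $87.49 = 1475.5 < 18000, so use break Q=18000: TC = 57,500×$87.49 + (57,500/18000.0)×265 + (18000.0/2)×0.16×$87.49 = $5,157,507.13.
Lowest total cost among the candidates is at Q = 1462.1.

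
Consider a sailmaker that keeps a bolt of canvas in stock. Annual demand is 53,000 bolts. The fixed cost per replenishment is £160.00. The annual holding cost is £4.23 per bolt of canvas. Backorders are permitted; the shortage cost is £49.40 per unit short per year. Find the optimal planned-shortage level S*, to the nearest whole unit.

With planned backorders, Q* = √(2DS/H) · √((H+B)/B).
√(2DS/H) = √(2 × 53,000 × 160 / 4.23) = 2002.363.
√((H+B)/B) = √((4.23+49.4)/49.4) = 1.0419.
Q* ≈ 2086.331.
S* = Q* · H/(H+B) = 2086.331 × 4.23/53.63 ≈ 164.557.

S* ≈ 165 bolts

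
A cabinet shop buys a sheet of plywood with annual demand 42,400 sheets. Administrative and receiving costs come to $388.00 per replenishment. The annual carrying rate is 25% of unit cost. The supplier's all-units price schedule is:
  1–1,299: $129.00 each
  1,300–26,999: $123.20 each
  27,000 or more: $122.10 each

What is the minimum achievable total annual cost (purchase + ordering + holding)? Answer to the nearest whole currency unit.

Holding cost per unit per year at price C is H = 0.25·C.
Evaluate total cost at each tier's feasible EOQ or, if the EOQ is below the tier, at the tier's minimum quantity.
EOQ at $129.00 = 1010.1 (feasible in tier 1): TC = 42,400×$129.00 + (42,400/1010.1)×388 + (1010.1/2)×0.25×$129.00 = $5,502,174.57.
EOQ at $123.20 = 1033.6 < 1300, so use break Q=1300: TC = 42,400×$123.20 + (42,400/1300.0)×388 + (1300.0/2)×0.25×$123.20 = $5,256,354.77.
EOQ at $122.10 = 1038.2 < 27000, so use break Q=27000: TC = 42,400×$122.10 + (42,400/27000.0)×388 + (27000.0/2)×0.25×$122.10 = $5,589,736.80.
Lowest total cost among the candidates is at Q = 1300.0.

TC* ≈ $5,256,355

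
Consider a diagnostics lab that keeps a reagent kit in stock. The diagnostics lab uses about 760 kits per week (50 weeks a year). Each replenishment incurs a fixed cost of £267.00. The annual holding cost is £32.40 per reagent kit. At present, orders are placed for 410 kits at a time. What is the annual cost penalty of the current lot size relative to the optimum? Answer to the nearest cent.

Extra cost ≈ £5,747.34 per year

Annual demand D = 760 × 50 = 38,000.
EOQ = √(2DS/H) = √(2 × 38,000 × 267 / 32.4) ≈ 791.39.
Cost at Q* = (D/Q*)S + (Q*/2)H = √(2DSH) ≈ £25,641.00.
Cost at Q = 410: (38,000/410)×267 + (410/2)×32.4 = £24,746.34 + £6,642.00 = £31,388.34.
Excess = £31,388.34 − £25,641.00 = £5,747.34.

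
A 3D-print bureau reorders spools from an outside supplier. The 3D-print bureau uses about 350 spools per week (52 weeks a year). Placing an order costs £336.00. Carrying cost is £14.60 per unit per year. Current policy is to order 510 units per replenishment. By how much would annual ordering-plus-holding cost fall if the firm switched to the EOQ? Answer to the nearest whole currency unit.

Annual demand D = 350 × 52 = 18,200.
EOQ = √(2DS/H) = √(2 × 18,200 × 336 / 14.6) ≈ 915.26.
Cost at Q* = (D/Q*)S + (Q*/2)H = √(2DSH) ≈ £13,362.78.
Cost at Q = 510: (18,200/510)×336 + (510/2)×14.6 = £11,990.59 + £3,723.00 = £15,713.59.
Excess = £15,713.59 − £13,362.78 = £2,350.81.

Extra cost ≈ £2,351 per year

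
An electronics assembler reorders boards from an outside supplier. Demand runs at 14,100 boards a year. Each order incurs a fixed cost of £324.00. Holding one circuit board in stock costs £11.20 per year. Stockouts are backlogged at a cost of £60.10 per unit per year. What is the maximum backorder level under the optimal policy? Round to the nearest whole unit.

With planned backorders, Q* = √(2DS/H) · √((H+B)/B).
√(2DS/H) = √(2 × 14,100 × 324 / 11.2) = 903.209.
√((H+B)/B) = √((11.2+60.1)/60.1) = 1.0892.
Q* ≈ 983.775.
S* = Q* · H/(H+B) = 983.775 × 11.2/71.3 ≈ 154.534.

S* ≈ 155 boards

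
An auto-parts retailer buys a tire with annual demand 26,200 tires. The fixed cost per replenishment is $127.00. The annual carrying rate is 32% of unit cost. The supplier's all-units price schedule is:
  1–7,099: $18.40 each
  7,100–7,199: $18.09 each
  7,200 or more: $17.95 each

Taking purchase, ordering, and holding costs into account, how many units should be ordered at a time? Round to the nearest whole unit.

Holding cost per unit per year at price C is H = 0.32·C.
Candidates are each tier's EOQ (if it falls in that tier) and each price-break quantity.
EOQ at $18.40 = 1063.1 (feasible in tier 1): TC = 26,200×$18.40 + (26,200/1063.1)×127 + (1063.1/2)×0.32×$18.40 = $488,339.67.
EOQ at $18.09 = 1072.2 < 7100, so use break Q=7100: TC = 26,200×$18.09 + (26,200/7100.0)×127 + (7100.0/2)×0.32×$18.09 = $494,976.89.
EOQ at $17.95 = 1076.4 < 7200, so use break Q=7200: TC = 26,200×$17.95 + (26,200/7200.0)×127 + (7200.0/2)×0.32×$17.95 = $491,430.54.
Lowest total cost is $488,339.67 at Q = 1063.1.

Q* ≈ 1,063 tires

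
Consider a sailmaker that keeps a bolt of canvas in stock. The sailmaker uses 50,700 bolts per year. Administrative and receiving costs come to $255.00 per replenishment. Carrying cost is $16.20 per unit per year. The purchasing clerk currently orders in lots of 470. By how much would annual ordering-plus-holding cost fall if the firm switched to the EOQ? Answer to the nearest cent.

Extra cost ≈ $10,847.81 per year

EOQ = √(2DS/H) = √(2 × 50,700 × 255 / 16.2) ≈ 1263.37.
Cost at Q* = (D/Q*)S + (Q*/2)H = √(2DSH) ≈ $20,466.64.
Cost at Q = 470: (50,700/470)×255 + (470/2)×16.2 = $27,507.45 + $3,807.00 = $31,314.45.
Excess = $31,314.45 − $20,466.64 = $10,847.81.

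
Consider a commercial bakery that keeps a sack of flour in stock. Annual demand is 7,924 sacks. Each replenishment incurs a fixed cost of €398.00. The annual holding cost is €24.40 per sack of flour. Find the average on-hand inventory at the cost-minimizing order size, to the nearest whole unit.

Average inventory ≈ 254 sacks

Q* = √(2DS/H) = √(2 × 7,924 × 398 / 24.4) ≈ 508.43.
Average inventory = Q*/2 ≈ 508.43 / 2 = 254.217.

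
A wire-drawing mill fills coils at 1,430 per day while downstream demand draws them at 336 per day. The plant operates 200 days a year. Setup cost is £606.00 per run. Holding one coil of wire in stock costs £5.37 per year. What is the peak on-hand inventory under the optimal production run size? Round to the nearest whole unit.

Annual demand D = 336 × 200 = 67,200.
Production build-up factor (1 − d/p) = 1 − 336/1,430 = 0.7650.
Q* = √(2DS / (H(1 − d/p))) = √(2 × 67,200 × 606 / (5.37 × 0.7650)).
= √(81,446,400 / 4.1082) ≈ 4452.543.
Maximum inventory = Q*(1 − d/p) = 4452.543 × 0.7650 ≈ 3406.351.

I_max ≈ 3,406 coils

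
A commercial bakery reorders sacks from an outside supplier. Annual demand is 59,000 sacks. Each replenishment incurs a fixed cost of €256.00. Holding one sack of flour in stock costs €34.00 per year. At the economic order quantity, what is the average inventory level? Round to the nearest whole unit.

Average inventory ≈ 471 sacks

Q* = √(2DS/H) = √(2 × 59,000 × 256 / 34) ≈ 942.59.
Average inventory = Q*/2 ≈ 942.59 / 2 = 471.294.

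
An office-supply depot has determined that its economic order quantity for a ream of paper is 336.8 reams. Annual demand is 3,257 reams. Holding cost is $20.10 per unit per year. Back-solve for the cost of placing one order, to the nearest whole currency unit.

Invert the EOQ relation Q*² = 2DS/H.
From Q* = √(2DS/H): S = Q*²H / (2D) = 336.8² × 20.1 / (2 × 3,257) = 350.0197.

S ≈ $350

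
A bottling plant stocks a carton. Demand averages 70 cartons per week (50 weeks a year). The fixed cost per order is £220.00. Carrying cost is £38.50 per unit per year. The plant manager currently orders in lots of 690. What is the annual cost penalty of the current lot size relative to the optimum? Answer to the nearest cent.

Annual demand D = 70 × 50 = 3,500.
EOQ = √(2DS/H) = √(2 × 3,500 × 220 / 38.5) ≈ 200.00.
Cost at Q* = (D/Q*)S + (Q*/2)H = √(2DSH) ≈ £7,700.00.
Cost at Q = 690: (3,500/690)×220 + (690/2)×38.5 = £1,115.94 + £13,282.50 = £14,398.44.
Excess = £14,398.44 − £7,700.00 = £6,698.44.

Extra cost ≈ £6,698.44 per year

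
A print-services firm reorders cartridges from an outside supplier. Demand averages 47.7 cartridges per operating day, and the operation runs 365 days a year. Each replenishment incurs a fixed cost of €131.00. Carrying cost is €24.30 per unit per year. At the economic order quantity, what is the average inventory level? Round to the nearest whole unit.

Annual demand D = 47.7 × 365 = 17,410.5.
EOQ = √(2DS/H) = √(2 × 17,410.5 × 131 / 24.3) ≈ 433.26.
Average inventory = Q*/2 ≈ 433.26 / 2 = 216.632.

Average inventory ≈ 217 cartridges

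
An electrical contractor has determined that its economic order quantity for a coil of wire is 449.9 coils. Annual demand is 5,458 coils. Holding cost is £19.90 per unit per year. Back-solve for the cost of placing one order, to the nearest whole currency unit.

Squaring Q* = √(2DS/H) gives Q*² = 2DS/H.
From Q* = √(2DS/H): S = Q*²H / (2D) = 449.9² × 19.9 / (2 × 5,458) = 368.9959.

S ≈ £369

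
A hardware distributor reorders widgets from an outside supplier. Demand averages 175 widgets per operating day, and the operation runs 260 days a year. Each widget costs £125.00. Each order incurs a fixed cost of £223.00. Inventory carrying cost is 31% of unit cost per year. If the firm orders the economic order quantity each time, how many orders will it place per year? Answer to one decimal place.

Annual demand D = 175 × 260 = 45,500.
Holding cost H = 0.31 × £125.00 = £38.7500 per unit per year.
Q* = √(2DS/H) = √(2 × 45,500 × 223 / 38.75) ≈ 723.66.
Orders per year = D / Q* = 45,500 / 723.66 ≈ 62.874.

N ≈ 62.9 orders per year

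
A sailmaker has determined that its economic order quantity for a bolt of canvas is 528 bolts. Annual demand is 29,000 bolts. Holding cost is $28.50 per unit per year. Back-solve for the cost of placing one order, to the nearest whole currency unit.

S ≈ $137

Invert the EOQ relation Q*² = 2DS/H.
From Q* = √(2DS/H): S = Q*²H / (2D) = 528² × 28.5 / (2 × 29,000) = 136.9887.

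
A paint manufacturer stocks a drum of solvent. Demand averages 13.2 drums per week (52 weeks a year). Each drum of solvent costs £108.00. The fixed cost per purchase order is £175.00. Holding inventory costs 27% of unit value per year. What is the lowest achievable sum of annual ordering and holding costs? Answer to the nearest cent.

TC* ≈ £2,646.77

Annual demand D = 13.2 × 52 = 686.4.
Holding cost H = 0.27 × £108.00 = £29.1600 per unit per year.
EOQ = √(2DS/H) = √(2 × 686.4 × 175 / 29.16) ≈ 90.77.
At Q*, ordering cost (D/Q*)S equals holding cost (Q*/2)H, each = √(DSH/2).
Minimum total = √(2DSH) = √(2 × 686.4 × 175 × 29.16) ≈ 2646.771.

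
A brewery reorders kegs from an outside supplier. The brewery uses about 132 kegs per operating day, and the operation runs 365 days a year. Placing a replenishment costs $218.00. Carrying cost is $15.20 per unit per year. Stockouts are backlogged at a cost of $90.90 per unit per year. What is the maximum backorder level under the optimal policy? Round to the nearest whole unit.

Annual demand D = 132 × 365 = 48,180.
With planned backorders, Q* = √(2DS/H) · √((H+B)/B).
√(2DS/H) = √(2 × 48,180 × 218 / 15.2) = 1175.587.
√((H+B)/B) = √((15.2+90.9)/90.9) = 1.0804.
Q* ≈ 1270.079.
S* = Q* · H/(H+B) = 1270.079 × 15.2/106.1 ≈ 181.953.

S* ≈ 182 kegs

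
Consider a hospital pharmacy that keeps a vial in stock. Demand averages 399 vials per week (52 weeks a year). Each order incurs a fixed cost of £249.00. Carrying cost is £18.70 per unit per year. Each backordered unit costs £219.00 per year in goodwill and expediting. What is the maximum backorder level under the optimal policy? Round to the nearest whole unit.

S* ≈ 61 vials

Annual demand D = 399 × 52 = 20,748.
With planned backorders, Q* = √(2DS/H) · √((H+B)/B).
√(2DS/H) = √(2 × 20,748 × 249 / 18.7) = 743.331.
√((H+B)/B) = √((18.7+219)/219) = 1.0418.
Q* ≈ 774.416.
S* = Q* · H/(H+B) = 774.416 × 18.7/237.7 ≈ 60.924.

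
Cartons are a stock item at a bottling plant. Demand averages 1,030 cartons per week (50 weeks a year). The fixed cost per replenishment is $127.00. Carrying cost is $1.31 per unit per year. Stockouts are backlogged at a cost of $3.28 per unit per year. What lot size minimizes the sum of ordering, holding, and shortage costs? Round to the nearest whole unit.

Q* ≈ 3,738 cartons

Annual demand D = 1,030 × 50 = 51,500.
With planned backorders, Q* = √(2DS/H) · √((H+B)/B).
√(2DS/H) = √(2 × 51,500 × 127 / 1.31) = 3159.984.
√((H+B)/B) = √((1.31+3.28)/3.28) = 1.1830.
Q* ≈ 3738.129.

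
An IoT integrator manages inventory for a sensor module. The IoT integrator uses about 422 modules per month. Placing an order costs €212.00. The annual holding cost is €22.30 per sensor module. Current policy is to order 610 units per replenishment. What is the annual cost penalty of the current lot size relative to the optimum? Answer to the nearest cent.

Annual demand D = 422 × 12 = 5,064.
EOQ = √(2DS/H) = √(2 × 5,064 × 212 / 22.3) ≈ 310.30.
Cost at Q* = (D/Q*)S + (Q*/2)H = √(2DSH) ≈ €6,919.62.
Cost at Q = 610: (5,064/610)×212 + (610/2)×22.3 = €1,759.95 + €6,801.50 = €8,561.45.
Excess = €8,561.45 − €6,919.62 = €1,641.83.

Extra cost ≈ €1,641.83 per year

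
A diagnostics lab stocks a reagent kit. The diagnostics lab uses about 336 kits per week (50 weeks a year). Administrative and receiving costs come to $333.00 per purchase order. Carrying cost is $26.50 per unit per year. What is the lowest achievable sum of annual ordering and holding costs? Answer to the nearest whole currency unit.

Annual demand D = 336 × 50 = 16,800.
EOQ = √(2DS/H) = √(2 × 16,800 × 333 / 26.5) ≈ 649.78.
At the optimum the two cost components are equal, so total cost = 2·(Q*/2)H = Q*·H.
Minimum total = √(2DSH) = √(2 × 16,800 × 333 × 26.5) ≈ 17219.268.

TC* ≈ $17,219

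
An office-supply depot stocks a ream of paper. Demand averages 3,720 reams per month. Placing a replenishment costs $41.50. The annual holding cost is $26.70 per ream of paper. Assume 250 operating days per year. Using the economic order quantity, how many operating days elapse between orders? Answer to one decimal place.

Annual demand D = 3,720 × 12 = 44,640.
EOQ = √(2DS/H) = √(2 × 44,640 × 41.5 / 26.7) ≈ 372.52.
Cycle time = Q*/D × 250 = 372.52 / 44,640 × 250 ≈ 2.086 days.

T ≈ 2.1 days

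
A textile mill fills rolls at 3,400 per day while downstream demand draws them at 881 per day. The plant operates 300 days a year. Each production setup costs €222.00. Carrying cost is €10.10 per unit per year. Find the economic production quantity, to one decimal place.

Q* ≈ 3,960.1 rolls

Annual demand D = 881 × 300 = 264,300.
Production build-up factor (1 − d/p) = 1 − 881/3,400 = 0.7409.
Q* = √(2DS / (H(1 − d/p))) = √(2 × 264,300 × 222 / (10.1 × 0.7409)).
= √(117,349,200 / 7.4829) ≈ 3960.087.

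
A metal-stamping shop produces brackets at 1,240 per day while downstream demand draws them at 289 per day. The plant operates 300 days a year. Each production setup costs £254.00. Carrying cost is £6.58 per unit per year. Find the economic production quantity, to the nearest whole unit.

Q* ≈ 2,954 brackets

Annual demand D = 289 × 300 = 86,700.
Production build-up factor (1 − d/p) = 1 − 289/1,240 = 0.7669.
Q* = √(2DS / (H(1 − d/p))) = √(2 × 86,700 × 254 / (6.58 × 0.7669)).
= √(44,043,600 / 5.0464) ≈ 2954.262.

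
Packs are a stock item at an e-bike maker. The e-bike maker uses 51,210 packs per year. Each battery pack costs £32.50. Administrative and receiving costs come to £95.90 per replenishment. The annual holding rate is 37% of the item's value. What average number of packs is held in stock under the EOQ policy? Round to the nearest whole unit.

Average inventory ≈ 452 packs

Holding cost H = 0.37 × £32.50 = £12.0250 per unit per year.
The optimal lot size = √(2DS/H) = √(2 × 51,210 × 95.9 / 12.025) ≈ 903.77.
Average inventory = Q*/2 ≈ 903.77 / 2 = 451.886.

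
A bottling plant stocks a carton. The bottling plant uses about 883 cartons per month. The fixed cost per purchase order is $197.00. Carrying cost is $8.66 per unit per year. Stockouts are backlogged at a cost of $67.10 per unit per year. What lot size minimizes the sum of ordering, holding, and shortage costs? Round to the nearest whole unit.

Annual demand D = 883 × 12 = 10,596.
With planned backorders, Q* = √(2DS/H) · √((H+B)/B).
√(2DS/H) = √(2 × 10,596 × 197 / 8.66) = 694.321.
√((H+B)/B) = √((8.66+67.1)/67.1) = 1.0626.
Q* ≈ 737.766.

Q* ≈ 738 cartons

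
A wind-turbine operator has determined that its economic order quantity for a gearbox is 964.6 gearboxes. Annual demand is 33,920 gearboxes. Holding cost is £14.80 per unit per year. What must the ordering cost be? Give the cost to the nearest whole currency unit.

Invert the EOQ relation Q*² = 2DS/H.
From Q* = √(2DS/H): S = Q*²H / (2D) = 964.6² × 14.8 / (2 × 33,920) = 202.9880.

S ≈ £203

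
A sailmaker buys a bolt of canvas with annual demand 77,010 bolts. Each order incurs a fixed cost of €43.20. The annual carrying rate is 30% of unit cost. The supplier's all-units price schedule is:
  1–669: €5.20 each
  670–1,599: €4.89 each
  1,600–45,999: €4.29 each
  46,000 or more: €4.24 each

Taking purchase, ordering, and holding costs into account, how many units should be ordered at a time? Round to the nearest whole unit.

Q* ≈ 2,274 bolts

Holding cost per unit per year at price C is H = 0.30·C.
Candidates are each tier's EOQ (if it falls in that tier) and each price-break quantity.
Tier 1 (€5.20): EOQ = 2065.2 exceeds tier's upper bound 669, so this tier is dominated.
Tier 2 (€4.89): EOQ = 2129.7 exceeds tier's upper bound 1599, so this tier is dominated.
EOQ at €4.29 = 2273.7 (feasible in tier 3): TC = 77,010×€4.29 + (77,010/2273.7)×43.2 + (2273.7/2)×0.30×€4.29 = €333,299.21.
EOQ at €4.24 = 2287.1 < 46000, so use break Q=46000: TC = 77,010×€4.24 + (77,010/46000.0)×43.2 + (46000.0/2)×0.30×€4.24 = €355,850.72.
Lowest total cost is €333,299.21 at Q = 2273.7.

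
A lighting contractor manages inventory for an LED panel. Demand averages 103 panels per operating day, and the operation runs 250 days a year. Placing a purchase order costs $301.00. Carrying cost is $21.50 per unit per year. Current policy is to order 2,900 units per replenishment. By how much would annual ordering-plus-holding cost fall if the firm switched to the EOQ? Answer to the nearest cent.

Annual demand D = 103 × 250 = 25,750.
EOQ = √(2DS/H) = √(2 × 25,750 × 301 / 21.5) ≈ 849.12.
Cost at Q* = (D/Q*)S + (Q*/2)H = √(2DSH) ≈ $18,256.02.
Cost at Q = 2,900: (25,750/2,900)×301 + (2,900/2)×21.5 = $2,672.67 + $31,175.00 = $33,847.67.
Excess = $33,847.67 − $18,256.02 = $15,591.65.

Extra cost ≈ $15,591.65 per year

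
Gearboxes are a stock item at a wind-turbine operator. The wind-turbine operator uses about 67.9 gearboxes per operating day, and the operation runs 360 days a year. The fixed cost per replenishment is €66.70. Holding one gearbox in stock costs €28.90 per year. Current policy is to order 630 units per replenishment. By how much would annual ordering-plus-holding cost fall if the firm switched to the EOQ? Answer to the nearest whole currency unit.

Extra cost ≈ €1,984 per year

Annual demand D = 67.9 × 360 = 24,444.
EOQ = √(2DS/H) = √(2 × 24,444 × 66.7 / 28.9) ≈ 335.90.
Cost at Q* = (D/Q*)S + (Q*/2)H = √(2DSH) ≈ €9,707.62.
Cost at Q = 630: (24,444/630)×66.7 + (630/2)×28.9 = €2,587.96 + €9,103.50 = €11,691.46.
Excess = €11,691.46 − €9,707.62 = €1,983.84.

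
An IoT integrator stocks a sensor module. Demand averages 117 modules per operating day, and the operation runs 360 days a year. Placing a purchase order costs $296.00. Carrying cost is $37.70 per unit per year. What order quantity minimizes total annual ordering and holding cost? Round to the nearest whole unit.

Q* ≈ 813 modules

Annual demand D = 117 × 360 = 42,120.
EOQ = √(2DS / H) = √(2 × 42,120 × 296 / 37.7).
= √(24,935,040 / 37.7) = √661,406.8966 ≈ 813.269.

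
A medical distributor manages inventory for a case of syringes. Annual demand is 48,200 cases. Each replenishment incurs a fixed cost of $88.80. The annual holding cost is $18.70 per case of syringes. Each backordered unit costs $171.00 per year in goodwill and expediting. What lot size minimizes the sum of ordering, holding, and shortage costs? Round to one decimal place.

Q* ≈ 712.6 cases

With planned backorders, Q* = √(2DS/H) · √((H+B)/B).
√(2DS/H) = √(2 × 48,200 × 88.8 / 18.7) = 676.588.
√((H+B)/B) = √((18.7+171)/171) = 1.0533.
Q* ≈ 712.623.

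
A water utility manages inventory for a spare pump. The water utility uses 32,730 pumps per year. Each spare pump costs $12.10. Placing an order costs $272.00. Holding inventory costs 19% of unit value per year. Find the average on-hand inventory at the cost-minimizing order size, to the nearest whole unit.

Holding cost H = 0.19 × $12.10 = $2.2990 per unit per year.
The optimal lot size = √(2DS/H) = √(2 × 32,730 × 272 / 2.299) ≈ 2782.93.
Average inventory = Q*/2 ≈ 2782.93 / 2 = 1391.467.

Average inventory ≈ 1,391 pumps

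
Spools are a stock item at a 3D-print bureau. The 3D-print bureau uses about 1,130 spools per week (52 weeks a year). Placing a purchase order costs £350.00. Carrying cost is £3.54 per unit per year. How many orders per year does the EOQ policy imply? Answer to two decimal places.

N ≈ 17.24 orders per year

Annual demand D = 1,130 × 52 = 58,760.
The optimal lot size = √(2DS/H) = √(2 × 58,760 × 350 / 3.54) ≈ 3408.70.
Orders per year = D / Q* = 58,760 / 3408.70 ≈ 17.238.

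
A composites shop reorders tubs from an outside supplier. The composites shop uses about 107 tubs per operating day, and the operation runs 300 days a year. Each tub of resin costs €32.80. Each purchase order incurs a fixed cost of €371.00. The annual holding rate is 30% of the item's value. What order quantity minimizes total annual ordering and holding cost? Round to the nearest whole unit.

Annual demand D = 107 × 300 = 32,100.
Holding cost H = 0.30 × €32.80 = €9.8400 per unit per year.
EOQ = √(2DS / H) = √(2 × 32,100 × 371 / 9.84).
= √(23,818,200 / 9.84) = √2,420,548.7805 ≈ 1555.811.

Q* ≈ 1,556 tubs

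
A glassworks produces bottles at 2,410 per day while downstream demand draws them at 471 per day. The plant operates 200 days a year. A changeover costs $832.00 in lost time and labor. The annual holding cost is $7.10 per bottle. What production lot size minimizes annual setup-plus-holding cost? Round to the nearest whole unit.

Annual demand D = 471 × 200 = 94,200.
Production build-up factor (1 − d/p) = 1 − 471/2,410 = 0.8046.
Q* = √(2DS / (H(1 − d/p))) = √(2 × 94,200 × 832 / (7.1 × 0.8046)).
= √(156,748,800 / 5.7124) ≈ 5238.326.

Q* ≈ 5,238 bottles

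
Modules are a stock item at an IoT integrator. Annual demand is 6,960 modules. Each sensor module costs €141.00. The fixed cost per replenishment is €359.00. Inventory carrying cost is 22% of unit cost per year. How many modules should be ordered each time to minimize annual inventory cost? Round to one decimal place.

Q* ≈ 401.4 modules

Holding cost H = 0.22 × €141.00 = €31.0200 per unit per year.
EOQ = √(2DS / H) = √(2 × 6,960 × 359 / 31.02).
= √(4,997,280 / 31.02) = √161,098.646 ≈ 401.371.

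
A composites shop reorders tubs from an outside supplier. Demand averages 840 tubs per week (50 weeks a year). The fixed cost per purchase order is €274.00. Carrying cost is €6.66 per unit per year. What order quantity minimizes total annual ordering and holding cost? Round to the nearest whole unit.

Annual demand D = 840 × 50 = 42,000.
EOQ = √(2DS / H) = √(2 × 42,000 × 274 / 6.66).
= √(23,016,000 / 6.66) = √3,455,855.8559 ≈ 1858.993.

Q* ≈ 1,859 tubs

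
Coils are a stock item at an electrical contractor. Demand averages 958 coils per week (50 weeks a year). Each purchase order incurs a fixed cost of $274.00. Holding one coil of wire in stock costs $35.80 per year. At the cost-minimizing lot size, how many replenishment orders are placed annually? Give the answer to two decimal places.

Annual demand D = 958 × 50 = 47,900.
Q* = √(2DS/H) = √(2 × 47,900 × 274 / 35.8) ≈ 856.28.
Orders per year = D / Q* = 47,900 / 856.28 ≈ 55.940.

N ≈ 55.94 orders per year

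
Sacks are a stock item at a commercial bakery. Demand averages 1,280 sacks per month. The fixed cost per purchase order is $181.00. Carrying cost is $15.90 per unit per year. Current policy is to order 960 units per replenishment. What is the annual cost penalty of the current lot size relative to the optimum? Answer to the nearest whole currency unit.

Extra cost ≈ $1,125 per year

Annual demand D = 1,280 × 12 = 15,360.
EOQ = √(2DS/H) = √(2 × 15,360 × 181 / 15.9) ≈ 591.36.
Cost at Q* = (D/Q*)S + (Q*/2)H = √(2DSH) ≈ $9,402.61.
Cost at Q = 960: (15,360/960)×181 + (960/2)×15.9 = $2,896.00 + $7,632.00 = $10,528.00.
Excess = $10,528.00 − $9,402.61 = $1,125.39.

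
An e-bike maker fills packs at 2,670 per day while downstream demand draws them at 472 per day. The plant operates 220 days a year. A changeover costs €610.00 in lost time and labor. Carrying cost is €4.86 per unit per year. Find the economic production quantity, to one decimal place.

Annual demand D = 472 × 220 = 103,840.
Production build-up factor (1 − d/p) = 1 − 472/2,670 = 0.8232.
Q* = √(2DS / (H(1 − d/p))) = √(2 × 103,840 × 610 / (4.86 × 0.8232)).
= √(126,684,800 / 4.0009) ≈ 5627.117.

Q* ≈ 5,627.1 packs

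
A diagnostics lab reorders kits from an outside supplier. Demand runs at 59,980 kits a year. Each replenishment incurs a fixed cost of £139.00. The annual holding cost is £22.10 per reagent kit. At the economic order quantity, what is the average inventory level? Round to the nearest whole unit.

Average inventory ≈ 434 kits

The optimal lot size = √(2DS/H) = √(2 × 59,980 × 139 / 22.1) ≈ 868.62.
Average inventory = Q*/2 ≈ 868.62 / 2 = 434.310.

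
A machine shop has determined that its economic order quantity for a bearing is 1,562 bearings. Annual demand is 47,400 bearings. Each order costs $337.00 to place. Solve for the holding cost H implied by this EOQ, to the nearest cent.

Invert the EOQ relation Q*² = 2DS/H.
From Q* = √(2DS/H): H = 2DS / Q*² = 2 × 47,400 × 337 / 1,562² = 13.0941.

H ≈ $13.09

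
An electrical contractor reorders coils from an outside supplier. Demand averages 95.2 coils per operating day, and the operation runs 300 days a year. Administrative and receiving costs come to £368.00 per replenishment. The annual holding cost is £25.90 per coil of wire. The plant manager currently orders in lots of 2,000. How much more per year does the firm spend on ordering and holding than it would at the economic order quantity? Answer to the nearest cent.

Annual demand D = 95.2 × 300 = 28,560.
EOQ = √(2DS/H) = √(2 × 28,560 × 368 / 25.9) ≈ 900.88.
Cost at Q* = (D/Q*)S + (Q*/2)H = √(2DSH) ≈ £23,332.86.
Cost at Q = 2,000: (28,560/2,000)×368 + (2,000/2)×25.9 = £5,255.04 + £25,900.00 = £31,155.04.
Excess = £31,155.04 − £23,332.86 = £7,822.18.

Extra cost ≈ £7,822.18 per year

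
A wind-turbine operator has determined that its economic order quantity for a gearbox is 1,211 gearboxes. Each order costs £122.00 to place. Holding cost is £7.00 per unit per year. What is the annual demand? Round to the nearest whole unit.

The basic EOQ model gives Q* = √(2DS/H); rearrange for the unknown.
From Q* = √(2DS/H): D = Q*²H / (2S) = 1,211² × 7 / (2 × 122) = 42072.324.

D ≈ 42,072 gearboxes per year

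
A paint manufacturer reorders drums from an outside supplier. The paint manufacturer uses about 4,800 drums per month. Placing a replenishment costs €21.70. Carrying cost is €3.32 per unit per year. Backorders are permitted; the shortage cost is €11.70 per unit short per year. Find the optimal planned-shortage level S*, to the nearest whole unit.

S* ≈ 217 drums

Annual demand D = 4,800 × 12 = 57,600.
With planned backorders, Q* = √(2DS/H) · √((H+B)/B).
√(2DS/H) = √(2 × 57,600 × 21.7 / 3.32) = 867.735.
√((H+B)/B) = √((3.32+11.7)/11.7) = 1.1330.
Q* ≈ 983.171.
S* = Q* · H/(H+B) = 983.171 × 3.32/15.02 ≈ 217.319.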